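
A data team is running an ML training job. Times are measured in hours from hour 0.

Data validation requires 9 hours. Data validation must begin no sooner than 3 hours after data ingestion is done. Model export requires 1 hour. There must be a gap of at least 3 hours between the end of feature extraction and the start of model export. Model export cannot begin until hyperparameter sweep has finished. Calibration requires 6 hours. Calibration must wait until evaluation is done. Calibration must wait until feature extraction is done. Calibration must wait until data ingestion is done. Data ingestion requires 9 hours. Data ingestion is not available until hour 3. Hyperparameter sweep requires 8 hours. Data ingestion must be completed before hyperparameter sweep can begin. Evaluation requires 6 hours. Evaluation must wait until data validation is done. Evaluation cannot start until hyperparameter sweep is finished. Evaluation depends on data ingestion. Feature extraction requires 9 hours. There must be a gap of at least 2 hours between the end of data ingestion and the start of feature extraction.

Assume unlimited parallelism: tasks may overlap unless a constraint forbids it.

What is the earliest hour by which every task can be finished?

Data ingestion waits on its own release at hour 3, so it starts at hour 3 and finishes at 3 + 9 = hour 12.
Hyperparameter sweep waits on data ingestion (finishes hour 12), so it starts at hour 12 and finishes at 12 + 8 = hour 20.
Feature extraction waits on data ingestion (finishes hour 12, plus 2-hour gap → hour 14), so it starts at hour 14 and finishes at 14 + 9 = hour 23.
Model export cannot start until feature extraction (finishes hour 23, plus 3-hour gap → hour 26); hyperparameter sweep (finishes hour 20). The controlling bound is hour 26, so model export finishes at 26 + 1 = hour 27.
After data ingestion (finishes hour 12, plus 3-hour gap → hour 15), data validation can start at hour 15 and finishes at hour 24.
Evaluation needs all of data validation (finishes hour 24); hyperparameter sweep (finishes hour 20); data ingestion (finishes hour 12). That puts its earliest start at hour 24; it finishes at 24 + 6 = hour 30.
For calibration: evaluation (finishes hour 30); feature extraction (finishes hour 23); data ingestion (finishes hour 12). Taking the maximum gives a start of hour 30, and it finishes at 30 + 6 = hour 36.
All tasks are finished once the last one completes. Finish times: Data ingestion at 12, Data validation at 24, Feature extraction at 23, Hyperparameter sweep at 20, Evaluation at 30, Calibration at 36, Model export at 27. The latest is hour 36.

36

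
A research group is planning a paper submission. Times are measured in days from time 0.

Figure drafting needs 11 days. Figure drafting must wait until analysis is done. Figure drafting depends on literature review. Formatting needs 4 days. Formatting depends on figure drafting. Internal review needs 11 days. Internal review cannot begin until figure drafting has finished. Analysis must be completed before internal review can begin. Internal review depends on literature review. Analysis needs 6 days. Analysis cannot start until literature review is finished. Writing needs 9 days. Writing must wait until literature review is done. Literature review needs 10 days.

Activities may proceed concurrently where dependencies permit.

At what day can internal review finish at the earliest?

38

Nothing blocks literature review, so it runs from day 0 to day 10.
After literature review (finishes day 10), analysis can start at day 10 and finishes at day 16.
Figure drafting needs all of analysis (finishes day 16); literature review (finishes day 10). That puts its earliest start at day 16; it finishes at 16 + 11 = day 27.
For internal review: figure drafting (finishes day 27); analysis (finishes day 16); literature review (finishes day 10). Taking the maximum gives a start of day 27, and it finishes at 27 + 11 = day 38.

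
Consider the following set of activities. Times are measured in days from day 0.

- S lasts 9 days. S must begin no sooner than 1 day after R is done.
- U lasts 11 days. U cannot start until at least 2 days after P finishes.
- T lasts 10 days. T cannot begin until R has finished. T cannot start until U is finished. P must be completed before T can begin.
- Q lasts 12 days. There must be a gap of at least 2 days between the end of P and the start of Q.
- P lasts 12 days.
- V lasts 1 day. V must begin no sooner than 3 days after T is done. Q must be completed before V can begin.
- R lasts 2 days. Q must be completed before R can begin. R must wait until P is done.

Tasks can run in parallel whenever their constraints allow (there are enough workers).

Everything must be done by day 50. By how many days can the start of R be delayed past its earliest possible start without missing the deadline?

P can start immediately at day 0; it finishes at day 12.
After P (finishes day 12, plus 2-day gap → day 14), Q can start at day 14 and finishes at day 26.
For R: Q (finishes day 26); P (finishes day 12). Taking the maximum gives a start of day 26, and it finishes at 26 + 2 = day 28.

Working backward from the deadline:
S has no dependents, so it just needs to finish by day 50. Starting by 50 − 9 = day 41 achieves that.
Nothing follows V; the deadline of day 50 is its only limit. It must start by 50 − 1 = day 49.
T feeds into V (must start by day 49, minus 3-day gap → day 46); so T must finish by day 46 and therefore start by day 36.
R feeds S (must start by day 41, minus 1-day gap → day 40); T (must start by day 36). Taking the minimum, R must finish by day 36 and start by 36 − 2 = day 34.
So R can start as early as day 26 and as late as day 34, giving 34 − 26 = 8 days of slack.

8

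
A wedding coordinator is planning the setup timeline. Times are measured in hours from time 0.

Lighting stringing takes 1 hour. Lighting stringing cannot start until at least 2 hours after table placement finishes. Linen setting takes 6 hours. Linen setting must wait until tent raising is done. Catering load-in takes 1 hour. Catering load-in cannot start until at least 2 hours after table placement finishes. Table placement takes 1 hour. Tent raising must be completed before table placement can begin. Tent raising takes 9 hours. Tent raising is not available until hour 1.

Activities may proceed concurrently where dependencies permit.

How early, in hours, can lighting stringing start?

13

Tent raising cannot begin until its own release at hour 1. It runs from hour 1 to 1 + 9 = hour 10.
Table placement waits on tent raising (finishes hour 10), so it starts at hour 10 and finishes at 10 + 1 = hour 11.
Lighting stringing waits on table placement (finishes hour 11, plus 2-hour gap → hour 13), so the earliest it can start is hour 13.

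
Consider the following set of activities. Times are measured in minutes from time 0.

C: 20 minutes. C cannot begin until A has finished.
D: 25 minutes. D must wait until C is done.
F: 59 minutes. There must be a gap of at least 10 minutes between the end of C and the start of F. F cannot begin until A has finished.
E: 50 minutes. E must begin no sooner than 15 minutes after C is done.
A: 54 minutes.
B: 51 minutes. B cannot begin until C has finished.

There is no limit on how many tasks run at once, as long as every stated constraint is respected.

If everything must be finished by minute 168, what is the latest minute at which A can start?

To finish by minute 168, B (duration 51) must start no later than minute 117.
D must finish by minute 168; it takes 25 minutes, so it must start by 168 − 25 = minute 143.
E has no dependents, so it just needs to finish by minute 168. Starting by 168 − 50 = minute 118 achieves that.
Nothing follows F; the deadline of minute 168 is its only limit. It must start by 168 − 59 = minute 109.
For C: B (must start by minute 117); D (must start by minute 143); E (must start by minute 118, minus 15-minute gap → minute 103); F (must start by minute 109, minus 10-minute gap → minute 99). The most restrictive is minute 99; with a 20-minute duration, C must start by minute 79.
For A: C (must start by minute 79); F (must start by minute 109). The most restrictive is minute 79; with a 54-minute duration, A must start by minute 25.

25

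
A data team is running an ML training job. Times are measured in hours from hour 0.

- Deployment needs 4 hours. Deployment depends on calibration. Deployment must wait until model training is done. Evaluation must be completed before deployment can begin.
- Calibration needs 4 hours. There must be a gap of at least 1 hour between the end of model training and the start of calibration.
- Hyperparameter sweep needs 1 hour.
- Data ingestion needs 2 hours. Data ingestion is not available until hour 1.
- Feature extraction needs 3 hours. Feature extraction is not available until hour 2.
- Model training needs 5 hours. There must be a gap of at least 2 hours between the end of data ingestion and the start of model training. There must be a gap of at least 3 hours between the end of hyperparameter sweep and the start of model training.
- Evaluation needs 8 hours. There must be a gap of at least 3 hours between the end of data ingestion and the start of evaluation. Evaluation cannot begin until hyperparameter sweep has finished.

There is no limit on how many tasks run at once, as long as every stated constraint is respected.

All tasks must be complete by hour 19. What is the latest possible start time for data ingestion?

Nothing follows deployment; the deadline of hour 19 is its only limit. It must start by 19 − 4 = hour 15.
Calibration must finish before deployment (must start by hour 15). With a 4-hour duration, calibration must start by 15 − 4 = hour 11.
Model training must finish in time for calibration (must start by hour 11, minus 1-hour gap → hour 10); deployment (must start by hour 15). The tightest is hour 10, so model training must start by 10 − 5 = hour 5.
Since deployment (must start by hour 15) depends on it, evaluation must finish by hour 15. Backing off its 8-hour duration gives a latest start of hour 7.
Data ingestion feeds model training (must start by hour 5, minus 2-hour gap → hour 3); evaluation (must start by hour 7, minus 3-hour gap → hour 4). Taking the minimum, data ingestion must finish by hour 3 and start by 3 − 2 = hour 1.

1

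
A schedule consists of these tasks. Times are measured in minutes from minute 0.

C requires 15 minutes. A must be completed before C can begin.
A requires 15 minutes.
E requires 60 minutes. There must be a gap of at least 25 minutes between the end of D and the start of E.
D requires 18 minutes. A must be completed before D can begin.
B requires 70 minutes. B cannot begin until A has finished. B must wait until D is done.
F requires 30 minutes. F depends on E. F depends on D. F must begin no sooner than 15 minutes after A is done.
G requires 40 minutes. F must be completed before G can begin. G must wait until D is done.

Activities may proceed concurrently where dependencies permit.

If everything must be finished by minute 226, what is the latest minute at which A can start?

To finish by minute 226, C (duration 15) must start no later than minute 211.
B must finish by minute 226; it takes 70 minutes, so it must start by 226 − 70 = minute 156.
G has no dependents, so it just needs to finish by minute 226. Starting by 226 − 40 = minute 186 achieves that.
F must finish before G (must start by minute 186). With a 30-minute duration, F must start by 186 − 30 = minute 156.
E must finish before F (must start by minute 156). With a 60-minute duration, E must start by 156 − 60 = minute 96.
D has several dependents: B (must start by minute 156); E (must start by minute 96, minus 25-minute gap → minute 71); F (must start by minute 156); G (must start by minute 186). The earliest of those limits is minute 71, so D must start by 71 − 18 = minute 53.
For A: B (must start by minute 156); C (must start by minute 211); D (must start by minute 53); F (must start by minute 156, minus 15-minute gap → minute 141). The most restrictive is minute 53; with a 15-minute duration, A must start by minute 38.

38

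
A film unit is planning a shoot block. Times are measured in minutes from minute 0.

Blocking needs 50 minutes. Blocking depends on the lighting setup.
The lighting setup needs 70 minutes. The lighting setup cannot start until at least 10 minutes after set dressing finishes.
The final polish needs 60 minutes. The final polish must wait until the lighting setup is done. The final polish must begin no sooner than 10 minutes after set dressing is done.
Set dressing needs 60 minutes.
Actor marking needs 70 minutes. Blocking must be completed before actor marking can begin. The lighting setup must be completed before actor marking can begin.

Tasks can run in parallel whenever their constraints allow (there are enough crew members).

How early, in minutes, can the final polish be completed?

200

Nothing blocks set dressing, so it runs from minute 0 to minute 60.
The lighting setup cannot begin until set dressing (finishes minute 60, plus 10-minute gap → minute 70). It runs from minute 70 to 70 + 70 = minute 140.
The final polish needs all of the lighting setup (finishes minute 140); set dressing (finishes minute 60, plus 10-minute gap → minute 70). That puts its earliest start at minute 140; it finishes at 140 + 60 = minute 200.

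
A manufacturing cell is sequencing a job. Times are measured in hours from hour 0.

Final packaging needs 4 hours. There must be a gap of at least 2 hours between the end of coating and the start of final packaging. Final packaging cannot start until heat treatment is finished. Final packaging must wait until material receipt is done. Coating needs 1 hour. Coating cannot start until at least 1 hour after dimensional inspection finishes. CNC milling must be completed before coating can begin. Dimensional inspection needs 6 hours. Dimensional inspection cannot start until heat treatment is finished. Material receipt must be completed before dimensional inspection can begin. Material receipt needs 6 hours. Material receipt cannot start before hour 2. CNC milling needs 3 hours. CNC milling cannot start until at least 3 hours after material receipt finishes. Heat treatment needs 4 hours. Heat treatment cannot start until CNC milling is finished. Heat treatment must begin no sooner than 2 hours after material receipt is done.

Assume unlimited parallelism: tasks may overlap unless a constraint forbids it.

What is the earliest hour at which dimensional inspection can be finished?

After its own release at hour 2, material receipt can start at hour 2 and finishes at hour 8.
CNC milling waits on material receipt (finishes hour 8, plus 3-hour gap → hour 11), so it starts at hour 11 and finishes at 11 + 3 = hour 14.
Heat treatment needs all of CNC milling (finishes hour 14); material receipt (finishes hour 8, plus 2-hour gap → hour 10). That puts its earliest start at hour 14; it finishes at 14 + 4 = hour 18.
For dimensional inspection: heat treatment (finishes hour 18); material receipt (finishes hour 8). Taking the maximum gives a start of hour 18, and it finishes at 18 + 6 = hour 24.

24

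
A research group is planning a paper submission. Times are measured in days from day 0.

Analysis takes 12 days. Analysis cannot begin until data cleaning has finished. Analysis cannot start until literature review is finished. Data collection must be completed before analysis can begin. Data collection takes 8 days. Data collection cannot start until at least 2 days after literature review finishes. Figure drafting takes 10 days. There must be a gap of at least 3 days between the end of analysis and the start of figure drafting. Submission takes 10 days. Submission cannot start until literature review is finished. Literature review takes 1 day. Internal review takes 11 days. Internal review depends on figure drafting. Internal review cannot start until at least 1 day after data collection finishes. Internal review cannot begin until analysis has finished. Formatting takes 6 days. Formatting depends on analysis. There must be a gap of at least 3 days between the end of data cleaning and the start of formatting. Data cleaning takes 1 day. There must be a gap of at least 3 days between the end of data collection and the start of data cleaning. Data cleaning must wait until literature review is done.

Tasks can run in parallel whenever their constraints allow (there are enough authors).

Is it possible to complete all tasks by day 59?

Yes

Nothing blocks literature review, so it runs from day 0 to day 1.
After literature review (finishes day 1), submission can start at day 1 and finishes at day 11.
After literature review (finishes day 1, plus 2-day gap → day 3), data collection can start at day 3 and finishes at day 11.
Data cleaning has to wait for data collection (finishes day 11, plus 3-day gap → day 14); literature review (finishes day 1). The latest of these is day 14, so data cleaning runs day 14 to 14 + 1 = day 15.
Analysis has to wait for data cleaning (finishes day 15); literature review (finishes day 1); data collection (finishes day 11). The latest of these is day 15, so analysis runs day 15 to 15 + 12 = day 27.
Formatting has to wait for analysis (finishes day 27); data cleaning (finishes day 15, plus 3-day gap → day 18). The latest of these is day 27, so formatting runs day 27 to 27 + 6 = day 33.
After analysis (finishes day 27, plus 3-day gap → day 30), figure drafting can start at day 30 and finishes at day 40.
Internal review needs all of figure drafting (finishes day 40); data collection (finishes day 11, plus 1-day gap → day 12); analysis (finishes day 27). That puts its earliest start at day 40; it finishes at 40 + 11 = day 51.
Every task is finished by day 51, which is no later than the deadline of 59, so the schedule is feasible.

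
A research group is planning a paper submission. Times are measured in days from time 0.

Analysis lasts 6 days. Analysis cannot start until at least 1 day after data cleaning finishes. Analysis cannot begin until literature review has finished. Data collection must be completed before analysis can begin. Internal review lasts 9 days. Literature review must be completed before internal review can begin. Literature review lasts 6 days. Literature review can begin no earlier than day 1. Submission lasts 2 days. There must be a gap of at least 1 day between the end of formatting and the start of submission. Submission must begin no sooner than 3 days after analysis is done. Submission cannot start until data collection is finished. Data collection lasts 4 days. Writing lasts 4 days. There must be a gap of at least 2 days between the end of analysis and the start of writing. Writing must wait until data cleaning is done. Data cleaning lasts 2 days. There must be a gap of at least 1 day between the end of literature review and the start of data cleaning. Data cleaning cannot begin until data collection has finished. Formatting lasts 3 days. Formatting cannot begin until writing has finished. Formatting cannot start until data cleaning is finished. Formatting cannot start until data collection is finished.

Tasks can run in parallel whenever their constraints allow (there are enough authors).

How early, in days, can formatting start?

23

Nothing blocks data collection, so it runs from day 0 to day 4.
After its own release at day 1, literature review can start at day 1 and finishes at day 7.
For data cleaning: literature review (finishes day 7, plus 1-day gap → day 8); data collection (finishes day 4). Taking the maximum gives a start of day 8, and it finishes at 8 + 2 = day 10.
Analysis has to wait for data cleaning (finishes day 10, plus 1-day gap → day 11); literature review (finishes day 7); data collection (finishes day 4). The latest of these is day 11, so analysis runs day 11 to 11 + 6 = day 17.
Writing needs all of analysis (finishes day 17, plus 2-day gap → day 19); data cleaning (finishes day 10). That puts its earliest start at day 19; it finishes at 19 + 4 = day 23.
Formatting waits on writing (finishes day 23); data cleaning (finishes day 10); data collection (finishes day 4). The latest of these is day 23, which is the earliest formatting can start.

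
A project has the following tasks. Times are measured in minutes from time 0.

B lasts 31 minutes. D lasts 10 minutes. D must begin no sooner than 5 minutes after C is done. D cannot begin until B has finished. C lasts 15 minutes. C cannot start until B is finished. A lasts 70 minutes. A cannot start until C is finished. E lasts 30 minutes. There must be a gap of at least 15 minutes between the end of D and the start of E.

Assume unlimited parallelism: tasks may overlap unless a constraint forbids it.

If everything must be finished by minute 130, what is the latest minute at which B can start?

To finish by minute 130, A (duration 70) must start no later than minute 60.
Nothing follows E; the deadline of minute 130 is its only limit. It must start by 130 − 30 = minute 100.
D has to be done before E (must start by minute 100, minus 15-minute gap → minute 85). That means finishing by minute 85, i.e. starting by 85 − 10 = minute 75.
C feeds A (must start by minute 60); D (must start by minute 75, minus 5-minute gap → minute 70). Taking the minimum, C must finish by minute 60 and start by 60 − 15 = minute 45.
B must finish in time for C (must start by minute 45); D (must start by minute 75). The tightest is minute 45, so B must start by 45 − 31 = minute 14.

14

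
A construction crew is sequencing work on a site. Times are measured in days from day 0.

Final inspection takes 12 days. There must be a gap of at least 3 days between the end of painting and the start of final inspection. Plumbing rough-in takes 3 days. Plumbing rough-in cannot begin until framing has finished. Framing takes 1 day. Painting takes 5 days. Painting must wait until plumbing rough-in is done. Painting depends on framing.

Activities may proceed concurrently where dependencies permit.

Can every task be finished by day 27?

Yes

Nothing blocks framing, so it runs from day 0 to day 1.
Plumbing rough-in waits on framing (finishes day 1), so it starts at day 1 and finishes at 1 + 3 = day 4.
For painting: plumbing rough-in (finishes day 4); framing (finishes day 1). Taking the maximum gives a start of day 4, and it finishes at 4 + 5 = day 9.
Final inspection cannot begin until painting (finishes day 9, plus 3-day gap → day 12). It runs from day 12 to 12 + 12 = day 24.
Every task is finished by day 24, which is no later than the deadline of 27, so the schedule is feasible.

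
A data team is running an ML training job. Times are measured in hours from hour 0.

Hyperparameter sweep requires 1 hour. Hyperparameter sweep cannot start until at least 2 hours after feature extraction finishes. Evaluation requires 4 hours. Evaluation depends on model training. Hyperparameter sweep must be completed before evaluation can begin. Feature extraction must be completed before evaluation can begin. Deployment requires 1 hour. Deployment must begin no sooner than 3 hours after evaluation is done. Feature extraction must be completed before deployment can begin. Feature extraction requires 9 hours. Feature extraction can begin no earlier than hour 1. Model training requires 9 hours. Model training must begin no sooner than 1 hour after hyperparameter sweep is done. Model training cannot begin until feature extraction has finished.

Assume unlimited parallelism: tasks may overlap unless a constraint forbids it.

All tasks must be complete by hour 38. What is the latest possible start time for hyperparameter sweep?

Deployment must finish by hour 38; it takes 1 hour, so it must start by 38 − 1 = hour 37.
Evaluation feeds into deployment (must start by hour 37, minus 3-hour gap → hour 34); so evaluation must finish by hour 34 and therefore start by hour 30.
Since evaluation (must start by hour 30) depends on it, model training must finish by hour 30. Backing off its 9-hour duration gives a latest start of hour 21.
Hyperparameter sweep must finish in time for model training (must start by hour 21, minus 1-hour gap → hour 20); evaluation (must start by hour 30). The tightest is hour 20, so hyperparameter sweep must start by 20 − 1 = hour 19.

19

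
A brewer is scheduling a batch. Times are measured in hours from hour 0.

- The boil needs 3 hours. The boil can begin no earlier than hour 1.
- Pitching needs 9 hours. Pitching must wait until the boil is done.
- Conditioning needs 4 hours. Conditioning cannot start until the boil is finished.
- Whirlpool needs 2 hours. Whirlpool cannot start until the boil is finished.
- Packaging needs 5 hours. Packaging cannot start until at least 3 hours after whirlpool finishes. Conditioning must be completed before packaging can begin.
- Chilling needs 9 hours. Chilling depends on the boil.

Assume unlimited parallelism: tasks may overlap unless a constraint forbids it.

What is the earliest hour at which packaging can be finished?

After its own release at hour 1, the boil can start at hour 1 and finishes at hour 4.
Conditioning waits on the boil (finishes hour 4), so it starts at hour 4 and finishes at 4 + 4 = hour 8.
Whirlpool waits on the boil (finishes hour 4), so it starts at hour 4 and finishes at 4 + 2 = hour 6.
Packaging has to wait for whirlpool (finishes hour 6, plus 3-hour gap → hour 9); conditioning (finishes hour 8). The latest of these is hour 9, so packaging runs hour 9 to 9 + 5 = hour 14.

14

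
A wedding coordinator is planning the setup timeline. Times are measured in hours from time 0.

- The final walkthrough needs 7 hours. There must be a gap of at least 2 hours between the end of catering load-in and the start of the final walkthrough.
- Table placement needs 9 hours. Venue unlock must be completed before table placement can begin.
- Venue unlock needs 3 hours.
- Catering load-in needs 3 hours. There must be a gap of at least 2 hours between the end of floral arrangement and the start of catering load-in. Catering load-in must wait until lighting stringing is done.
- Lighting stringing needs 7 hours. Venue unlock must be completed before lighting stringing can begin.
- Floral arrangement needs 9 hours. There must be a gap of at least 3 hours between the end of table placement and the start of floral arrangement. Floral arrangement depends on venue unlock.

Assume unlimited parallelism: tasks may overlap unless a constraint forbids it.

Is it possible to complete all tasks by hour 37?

Venue unlock can start immediately at hour 0; it finishes at hour 3.
Lighting stringing cannot begin until venue unlock (finishes hour 3). It runs from hour 3 to 3 + 7 = hour 10.
Table placement cannot begin until venue unlock (finishes hour 3). It runs from hour 3 to 3 + 9 = hour 12.
Floral arrangement cannot start until table placement (finishes hour 12, plus 3-hour gap → hour 15); venue unlock (finishes hour 3). The controlling bound is hour 15, so floral arrangement finishes at 15 + 9 = hour 24.
Catering load-in cannot start until floral arrangement (finishes hour 24, plus 2-hour gap → hour 26); lighting stringing (finishes hour 10). The controlling bound is hour 26, so catering load-in finishes at 26 + 3 = hour 29.
After catering load-in (finishes hour 29, plus 2-hour gap → hour 31), the final walkthrough can start at hour 31 and finishes at hour 38.
The earliest everything can be done is hour 38, which is after the deadline of 37, so it is not possible.

No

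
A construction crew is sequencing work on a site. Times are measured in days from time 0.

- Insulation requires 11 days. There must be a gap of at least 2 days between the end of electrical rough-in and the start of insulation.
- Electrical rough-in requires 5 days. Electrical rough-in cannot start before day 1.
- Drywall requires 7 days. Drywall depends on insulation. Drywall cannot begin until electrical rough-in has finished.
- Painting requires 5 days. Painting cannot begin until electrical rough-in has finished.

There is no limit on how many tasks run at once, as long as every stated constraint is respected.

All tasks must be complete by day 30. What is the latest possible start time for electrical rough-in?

Drywall must finish by day 30; it takes 7 days, so it must start by 30 − 7 = day 23.
Insulation must finish before drywall (must start by day 23). With an 11-day duration, insulation must start by 23 − 11 = day 12.
Painting has no dependents, so it just needs to finish by day 30. Starting by 30 − 5 = day 25 achieves that.
Electrical rough-in has several dependents: insulation (must start by day 12, minus 2-day gap → day 10); drywall (must start by day 23); painting (must start by day 25). The earliest of those limits is day 10, so electrical rough-in must start by 10 − 5 = day 5.

5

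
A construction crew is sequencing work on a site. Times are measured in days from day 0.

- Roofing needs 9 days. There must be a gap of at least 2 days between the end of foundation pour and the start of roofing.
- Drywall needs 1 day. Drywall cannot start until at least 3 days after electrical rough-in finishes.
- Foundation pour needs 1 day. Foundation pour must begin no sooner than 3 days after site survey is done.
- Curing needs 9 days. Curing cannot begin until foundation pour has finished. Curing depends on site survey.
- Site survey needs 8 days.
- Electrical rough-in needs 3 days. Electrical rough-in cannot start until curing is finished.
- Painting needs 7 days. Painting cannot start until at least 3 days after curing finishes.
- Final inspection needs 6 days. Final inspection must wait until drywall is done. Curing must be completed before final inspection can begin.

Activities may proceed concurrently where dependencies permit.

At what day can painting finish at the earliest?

Site survey has no prerequisites, so it starts at day 0 and finishes at day 8.
After site survey (finishes day 8, plus 3-day gap → day 11), foundation pour can start at day 11 and finishes at day 12.
Curing has to wait for foundation pour (finishes day 12); site survey (finishes day 8). The latest of these is day 12, so curing runs day 12 to 12 + 9 = day 21.
Painting cannot begin until curing (finishes day 21, plus 3-day gap → day 24). It runs from day 24 to 24 + 7 = day 31.

31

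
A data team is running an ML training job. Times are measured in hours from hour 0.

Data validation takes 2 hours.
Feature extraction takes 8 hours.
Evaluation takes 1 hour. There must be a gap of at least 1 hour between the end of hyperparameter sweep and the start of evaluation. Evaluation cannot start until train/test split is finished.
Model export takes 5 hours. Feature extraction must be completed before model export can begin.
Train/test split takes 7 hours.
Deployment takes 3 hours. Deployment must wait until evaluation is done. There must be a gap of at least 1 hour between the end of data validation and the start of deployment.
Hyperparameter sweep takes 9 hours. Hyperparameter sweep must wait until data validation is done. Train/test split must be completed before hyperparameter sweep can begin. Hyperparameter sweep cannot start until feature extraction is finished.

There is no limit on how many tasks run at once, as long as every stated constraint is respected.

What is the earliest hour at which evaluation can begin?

Train/test split has no prerequisites, so it starts at hour 0 and finishes at hour 7.
Nothing blocks feature extraction, so it runs from hour 0 to hour 8.
Data validation can start immediately at hour 0; it finishes at hour 2.
Hyperparameter sweep cannot start until data validation (finishes hour 2); train/test split (finishes hour 7); feature extraction (finishes hour 8). The controlling bound is hour 8, so hyperparameter sweep finishes at 8 + 9 = hour 17.
Evaluation waits on hyperparameter sweep (finishes hour 17, plus 1-hour gap → hour 18); train/test split (finishes hour 7). The latest of these is hour 18, which is the earliest evaluation can start.

18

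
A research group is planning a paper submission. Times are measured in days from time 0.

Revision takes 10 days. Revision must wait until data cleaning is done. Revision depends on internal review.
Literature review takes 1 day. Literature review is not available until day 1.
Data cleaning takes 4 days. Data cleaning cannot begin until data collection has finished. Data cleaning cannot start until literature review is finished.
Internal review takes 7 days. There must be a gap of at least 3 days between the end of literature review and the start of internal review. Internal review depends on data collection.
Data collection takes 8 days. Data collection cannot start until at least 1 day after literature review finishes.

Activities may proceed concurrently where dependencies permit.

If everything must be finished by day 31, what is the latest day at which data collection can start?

Revision has no dependents, so it just needs to finish by day 31. Starting by 31 − 10 = day 21 achieves that.
Data cleaning feeds into revision (must start by day 21); so data cleaning must finish by day 21 and therefore start by day 17.
Internal review has to be done before revision (must start by day 21). That means finishing by day 21, i.e. starting by 21 − 7 = day 14.
Data collection must finish in time for data cleaning (must start by day 17); internal review (must start by day 14). The tightest is day 14, so data collection must start by 14 − 8 = day 6.

6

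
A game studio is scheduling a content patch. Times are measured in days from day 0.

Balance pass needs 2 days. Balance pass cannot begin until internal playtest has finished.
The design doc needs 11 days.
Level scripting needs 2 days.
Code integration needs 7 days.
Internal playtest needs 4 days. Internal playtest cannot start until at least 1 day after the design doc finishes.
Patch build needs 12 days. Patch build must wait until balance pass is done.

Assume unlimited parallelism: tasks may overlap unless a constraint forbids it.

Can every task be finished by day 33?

Yes

Code integration can start immediately at day 0; it finishes at day 7.
Level scripting has no prerequisites, so it starts at day 0 and finishes at day 2.
The design doc has no prerequisites, so it starts at day 0 and finishes at day 11.
Internal playtest waits on the design doc (finishes day 11, plus 1-day gap → day 12), so it starts at day 12 and finishes at 12 + 4 = day 16.
After internal playtest (finishes day 16), balance pass can start at day 16 and finishes at day 18.
Patch build cannot begin until balance pass (finishes day 18). It runs from day 18 to 18 + 12 = day 30.
Every task is finished by day 30, which is no later than the deadline of 33, so the schedule is feasible.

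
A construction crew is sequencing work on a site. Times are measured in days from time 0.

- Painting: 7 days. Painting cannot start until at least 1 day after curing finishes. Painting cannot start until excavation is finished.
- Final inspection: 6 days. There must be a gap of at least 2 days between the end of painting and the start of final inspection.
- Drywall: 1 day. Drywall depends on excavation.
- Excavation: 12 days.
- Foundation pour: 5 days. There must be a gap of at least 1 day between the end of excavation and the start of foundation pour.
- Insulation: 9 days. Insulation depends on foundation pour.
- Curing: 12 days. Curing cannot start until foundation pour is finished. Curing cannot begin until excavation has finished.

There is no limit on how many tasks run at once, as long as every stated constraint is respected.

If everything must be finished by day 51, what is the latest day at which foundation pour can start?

18

To finish by day 51, final inspection (duration 6) must start no later than day 45.
Painting must finish before final inspection (must start by day 45, minus 2-day gap → day 43). With a 7-day duration, painting must start by 43 − 7 = day 36.
Curing must finish before painting (must start by day 36, minus 1-day gap → day 35). With a 12-day duration, curing must start by 35 − 12 = day 23.
Insulation must finish by day 51; it takes 9 days, so it must start by 51 − 9 = day 42.
For foundation pour: curing (must start by day 23); insulation (must start by day 42). The most restrictive is day 23; with a 5-day duration, foundation pour must start by day 18.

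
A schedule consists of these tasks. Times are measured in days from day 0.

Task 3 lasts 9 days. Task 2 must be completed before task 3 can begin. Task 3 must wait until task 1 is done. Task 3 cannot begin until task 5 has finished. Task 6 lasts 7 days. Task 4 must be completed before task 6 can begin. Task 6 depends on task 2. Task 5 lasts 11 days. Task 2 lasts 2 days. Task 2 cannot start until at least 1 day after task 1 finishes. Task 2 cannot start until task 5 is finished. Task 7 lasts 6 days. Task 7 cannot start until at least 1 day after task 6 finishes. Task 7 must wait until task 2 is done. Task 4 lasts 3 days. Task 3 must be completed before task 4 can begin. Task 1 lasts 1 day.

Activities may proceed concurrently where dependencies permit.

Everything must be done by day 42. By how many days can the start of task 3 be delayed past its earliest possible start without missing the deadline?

3

Task 5 can start immediately at day 0; it finishes at day 11.
Task 1 has no prerequisites, so it starts at day 0 and finishes at day 1.
Task 2 cannot start until task 1 (finishes day 1, plus 1-day gap → day 2); task 5 (finishes day 11). The controlling bound is day 11, so task 2 finishes at 11 + 2 = day 13.
Task 3 has to wait for task 2 (finishes day 13); task 1 (finishes day 1); task 5 (finishes day 11). The latest of these is day 13, so task 3 runs day 13 to 13 + 9 = day 22.

Working backward from the deadline:
Task 7 has no dependents, so it just needs to finish by day 42. Starting by 42 − 6 = day 36 achieves that.
Since task 7 (must start by day 36, minus 1-day gap → day 35) depends on it, task 6 must finish by day 35. Backing off its 7-day duration gives a latest start of day 28.
Task 4 must finish before task 6 (must start by day 28). With a 3-day duration, task 4 must start by 28 − 3 = day 25.
Task 3 must finish before task 4 (must start by day 25). With a 9-day duration, task 3 must start by 25 − 9 = day 16.
So task 3 can start as early as day 13 and as late as day 16, giving 16 − 13 = 3 days of slack.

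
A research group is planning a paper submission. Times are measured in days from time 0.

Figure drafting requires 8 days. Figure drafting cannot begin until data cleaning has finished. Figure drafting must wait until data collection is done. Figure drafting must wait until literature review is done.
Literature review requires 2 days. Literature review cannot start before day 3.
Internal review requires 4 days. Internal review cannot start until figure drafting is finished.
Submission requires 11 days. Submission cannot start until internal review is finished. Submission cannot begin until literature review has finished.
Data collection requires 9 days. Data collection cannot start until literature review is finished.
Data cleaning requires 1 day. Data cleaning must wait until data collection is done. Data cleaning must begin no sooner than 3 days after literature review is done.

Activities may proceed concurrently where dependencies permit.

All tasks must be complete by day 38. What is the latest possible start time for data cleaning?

Nothing follows submission; the deadline of day 38 is its only limit. It must start by 38 − 11 = day 27.
Internal review must finish before submission (must start by day 27). With a 4-day duration, internal review must start by 27 − 4 = day 23.
Figure drafting has to be done before internal review (must start by day 23). That means finishing by day 23, i.e. starting by 23 − 8 = day 15.
Data cleaning must finish before figure drafting (must start by day 15). With a 1-day duration, data cleaning must start by 15 − 1 = day 14.

14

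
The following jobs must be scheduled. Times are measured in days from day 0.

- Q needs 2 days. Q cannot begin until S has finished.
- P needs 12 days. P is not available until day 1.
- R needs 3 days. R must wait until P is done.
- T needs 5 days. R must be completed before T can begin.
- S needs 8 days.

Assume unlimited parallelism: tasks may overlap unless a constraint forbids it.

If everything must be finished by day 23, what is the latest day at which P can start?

T must finish by day 23; it takes 5 days, so it must start by 23 − 5 = day 18.
R has to be done before T (must start by day 18). That means finishing by day 18, i.e. starting by 18 − 3 = day 15.
P feeds into R (must start by day 15); so P must finish by day 15 and therefore start by day 3.

3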